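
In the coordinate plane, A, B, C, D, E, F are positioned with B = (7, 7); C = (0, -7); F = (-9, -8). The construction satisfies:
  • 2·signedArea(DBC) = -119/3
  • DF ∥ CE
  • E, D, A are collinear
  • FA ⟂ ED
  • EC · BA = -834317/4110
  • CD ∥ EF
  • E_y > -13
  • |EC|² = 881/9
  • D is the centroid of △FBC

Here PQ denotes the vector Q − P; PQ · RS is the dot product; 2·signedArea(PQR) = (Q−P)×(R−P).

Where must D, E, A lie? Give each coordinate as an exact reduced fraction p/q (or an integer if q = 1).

1. D_x = -2/3  [D is the centroid of △FBC]
2. D_y = -8/3  [D is the centroid of △FBC]
   → D = (-2/3, -8/3)
3. E_x = -25/3  [CD ∥ EF ∩ DF ∥ CE]
4. E_y = -37/3  [CD ∥ EF ∩ DF ∥ CE]
   → E = (-25/3, -37/3)
5. A_x = -8879/1370  [E, D, A are collinear ∩ FA ⟂ ED]
6. A_y = -13697/1370  [E, D, A are collinear ∩ FA ⟂ ED]
   → A = (-8879/1370, -13697/1370)

A = (-8879/1370, -13697/1370)
D = (-2/3, -8/3)
E = (-25/3, -37/3)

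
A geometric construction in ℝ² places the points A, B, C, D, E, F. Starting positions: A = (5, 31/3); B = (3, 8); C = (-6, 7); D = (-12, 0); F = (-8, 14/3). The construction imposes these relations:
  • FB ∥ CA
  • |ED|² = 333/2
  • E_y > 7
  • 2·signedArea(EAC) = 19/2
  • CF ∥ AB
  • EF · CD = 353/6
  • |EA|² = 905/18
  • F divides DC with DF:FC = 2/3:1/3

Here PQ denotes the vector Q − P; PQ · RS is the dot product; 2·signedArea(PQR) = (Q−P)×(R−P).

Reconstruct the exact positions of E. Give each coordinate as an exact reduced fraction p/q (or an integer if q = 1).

E = (-3/2, 15/2)

1. E_x = -3/2  [2·signedArea(EAC) = 19/2 ∩ EF · CD = 353/6]
2. E_y = 15/2  [2·signedArea(EAC) = 19/2 ∩ EF · CD = 353/6]
   → E = (-3/2, 15/2)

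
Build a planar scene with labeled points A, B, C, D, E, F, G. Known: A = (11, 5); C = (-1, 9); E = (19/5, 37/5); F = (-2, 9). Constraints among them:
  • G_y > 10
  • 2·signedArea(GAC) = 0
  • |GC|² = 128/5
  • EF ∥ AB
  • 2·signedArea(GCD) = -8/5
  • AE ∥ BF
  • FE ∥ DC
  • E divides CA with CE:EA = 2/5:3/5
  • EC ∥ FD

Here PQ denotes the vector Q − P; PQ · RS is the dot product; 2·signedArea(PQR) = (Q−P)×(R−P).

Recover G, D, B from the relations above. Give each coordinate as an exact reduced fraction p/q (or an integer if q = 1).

1. G_x = -29/5  [line -4·x + -12·y + 104 = 0 ∩ |GC|² = 128/5]
2. G_y = 53/5  [line -4·x + -12·y + 104 = 0 ∩ |GC|² = 128/5]
   → G = (-29/5, 53/5)
3. D_x = -34/5  [FE ∥ DC ∩ EC ∥ FD]
4. D_y = 53/5  [FE ∥ DC ∩ EC ∥ FD]
   → D = (-34/5, 53/5)
5. B_x = 26/5  [AE ∥ BF ∩ EF ∥ AB]
6. B_y = 33/5  [AE ∥ BF ∩ EF ∥ AB]
   → B = (26/5, 33/5)

B = (26/5, 33/5)
D = (-34/5, 53/5)
G = (-29/5, 53/5)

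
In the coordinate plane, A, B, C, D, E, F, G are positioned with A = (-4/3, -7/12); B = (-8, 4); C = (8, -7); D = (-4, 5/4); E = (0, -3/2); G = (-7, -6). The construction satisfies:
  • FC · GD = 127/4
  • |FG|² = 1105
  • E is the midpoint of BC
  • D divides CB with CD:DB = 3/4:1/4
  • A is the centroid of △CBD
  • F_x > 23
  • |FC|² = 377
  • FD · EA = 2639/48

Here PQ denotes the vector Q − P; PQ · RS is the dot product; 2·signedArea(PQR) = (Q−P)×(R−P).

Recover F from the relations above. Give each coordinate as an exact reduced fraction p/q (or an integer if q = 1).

1. F_x = 24  [FD · EA = 2639/48 ∩ FC · GD = 127/4]
2. F_y = -18  [FD · EA = 2639/48 ∩ FC · GD = 127/4]
   → F = (24, -18)

F = (24, -18)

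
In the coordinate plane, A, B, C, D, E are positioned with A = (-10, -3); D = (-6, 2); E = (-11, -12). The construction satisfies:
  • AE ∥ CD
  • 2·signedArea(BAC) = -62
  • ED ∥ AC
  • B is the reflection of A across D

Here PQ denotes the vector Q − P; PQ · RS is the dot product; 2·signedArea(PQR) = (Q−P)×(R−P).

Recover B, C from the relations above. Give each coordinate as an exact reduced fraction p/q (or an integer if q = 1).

1. B_x = -2  [B is the reflection of A across D]
2. B_y = 7  [B is the reflection of A across D]
   → B = (-2, 7)
3. C_x = -5  [AE ∥ CD ∩ ED ∥ AC]
4. C_y = 11  [AE ∥ CD ∩ ED ∥ AC]
   → C = (-5, 11)

B = (-2, 7)
C = (-5, 11)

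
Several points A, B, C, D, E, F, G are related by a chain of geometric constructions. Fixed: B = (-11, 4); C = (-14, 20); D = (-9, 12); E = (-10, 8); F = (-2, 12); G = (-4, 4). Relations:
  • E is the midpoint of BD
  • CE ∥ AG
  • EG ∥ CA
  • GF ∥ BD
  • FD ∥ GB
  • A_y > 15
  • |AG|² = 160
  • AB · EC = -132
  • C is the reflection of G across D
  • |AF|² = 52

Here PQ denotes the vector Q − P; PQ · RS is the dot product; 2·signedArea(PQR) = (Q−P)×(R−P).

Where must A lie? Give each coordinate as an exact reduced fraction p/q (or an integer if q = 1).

1. A_x = -8  [CE ∥ AG ∩ EG ∥ CA]
2. A_y = 16  [CE ∥ AG ∩ EG ∥ CA]
   → A = (-8, 16)

A = (-8, 16)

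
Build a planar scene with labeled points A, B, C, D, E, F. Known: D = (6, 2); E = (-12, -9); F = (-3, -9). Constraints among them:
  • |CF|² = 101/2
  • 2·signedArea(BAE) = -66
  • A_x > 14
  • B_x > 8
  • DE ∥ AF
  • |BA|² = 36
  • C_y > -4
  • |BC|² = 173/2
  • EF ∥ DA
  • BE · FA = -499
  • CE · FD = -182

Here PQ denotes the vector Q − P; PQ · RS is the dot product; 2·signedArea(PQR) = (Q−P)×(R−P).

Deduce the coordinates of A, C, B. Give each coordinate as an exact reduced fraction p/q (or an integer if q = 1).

A = (15, 2)
B = (9, 2)
C = (3/2, -7/2)

1. A_x = 15  [DE ∥ AF ∩ EF ∥ DA]
2. A_y = 2  [DE ∥ AF ∩ EF ∥ DA]
   → A = (15, 2)
3. C_x = 3/2  [line -9·x + -11·y + -25 = 0 ∩ |CF|² = 101/2]
4. C_y = -7/2  [line -9·x + -11·y + -25 = 0 ∩ |CF|² = 101/2]
   → C = (3/2, -7/2)
5. B_x = 9  [2·signedArea(BAE) = -66 ∩ BE · FA = -499]
6. B_y = 2  [2·signedArea(BAE) = -66 ∩ BE · FA = -499]
   → B = (9, 2)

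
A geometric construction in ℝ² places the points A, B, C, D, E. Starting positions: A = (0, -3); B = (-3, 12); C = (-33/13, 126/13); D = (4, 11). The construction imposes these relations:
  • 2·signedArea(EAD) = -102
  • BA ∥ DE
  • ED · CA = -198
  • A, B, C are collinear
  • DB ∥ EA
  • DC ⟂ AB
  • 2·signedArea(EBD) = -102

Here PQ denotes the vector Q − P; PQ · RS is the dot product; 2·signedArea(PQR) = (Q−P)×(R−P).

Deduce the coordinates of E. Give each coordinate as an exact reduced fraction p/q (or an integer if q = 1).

E = (7, -4)

1. E_x = 7  [DB ∥ EA ∩ BA ∥ DE]
2. E_y = -4  [DB ∥ EA ∩ BA ∥ DE]
   → E = (7, -4)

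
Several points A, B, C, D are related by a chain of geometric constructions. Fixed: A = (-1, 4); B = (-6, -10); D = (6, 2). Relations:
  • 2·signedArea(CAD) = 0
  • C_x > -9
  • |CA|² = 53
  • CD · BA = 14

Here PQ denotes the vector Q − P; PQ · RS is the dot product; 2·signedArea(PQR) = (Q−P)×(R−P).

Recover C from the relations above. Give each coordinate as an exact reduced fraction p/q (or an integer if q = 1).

C = (-8, 6)

1. C_x = -8  [2·signedArea(CAD) = 0 ∩ CD · BA = 14]
2. C_y = 6  [2·signedArea(CAD) = 0 ∩ CD · BA = 14]
   → C = (-8, 6)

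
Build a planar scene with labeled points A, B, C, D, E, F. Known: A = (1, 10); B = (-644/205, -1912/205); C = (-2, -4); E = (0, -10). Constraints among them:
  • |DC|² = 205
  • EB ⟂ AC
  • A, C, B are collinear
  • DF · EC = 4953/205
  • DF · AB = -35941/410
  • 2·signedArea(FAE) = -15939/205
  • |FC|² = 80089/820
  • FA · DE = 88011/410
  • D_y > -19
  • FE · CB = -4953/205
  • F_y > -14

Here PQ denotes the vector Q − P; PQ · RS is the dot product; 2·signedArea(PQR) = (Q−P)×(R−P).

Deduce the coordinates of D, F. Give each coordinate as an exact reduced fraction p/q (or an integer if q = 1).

D = (-5, -18)
F = (-1669/410, -2801/205)

1. F_x = -1669/410  [2·signedArea(FAE) = -15939/205 ∩ FE · CB = -4953/205]
2. F_y = -2801/205  [2·signedArea(FAE) = -15939/205 ∩ FE · CB = -4953/205]
   → F = (-1669/410, -2801/205)
3. D_x = -5  [DF · EC = 4953/205 ∩ FA · DE = 88011/410]
4. D_y = -18  [DF · EC = 4953/205 ∩ FA · DE = 88011/410]
   → D = (-5, -18)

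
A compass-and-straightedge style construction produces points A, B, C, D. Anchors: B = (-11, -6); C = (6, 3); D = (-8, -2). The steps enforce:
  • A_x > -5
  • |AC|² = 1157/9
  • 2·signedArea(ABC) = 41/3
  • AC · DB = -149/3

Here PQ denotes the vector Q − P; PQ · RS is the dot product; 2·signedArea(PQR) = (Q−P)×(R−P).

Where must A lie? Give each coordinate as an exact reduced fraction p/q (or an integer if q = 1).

A = (-13/3, -5/3)

1. A_x = -13/3  [2·signedArea(ABC) = 41/3 ∩ AC · DB = -149/3]
2. A_y = -5/3  [2·signedArea(ABC) = 41/3 ∩ AC · DB = -149/3]
   → A = (-13/3, -5/3)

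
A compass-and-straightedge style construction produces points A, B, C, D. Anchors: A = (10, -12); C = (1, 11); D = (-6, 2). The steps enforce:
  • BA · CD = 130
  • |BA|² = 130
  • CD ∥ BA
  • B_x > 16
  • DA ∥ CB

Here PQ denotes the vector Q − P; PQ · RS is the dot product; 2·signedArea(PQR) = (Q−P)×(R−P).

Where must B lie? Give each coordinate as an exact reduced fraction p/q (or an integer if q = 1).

B = (17, -3)

1. B_x = 17  [CD ∥ BA ∩ DA ∥ CB]
2. B_y = -3  [CD ∥ BA ∩ DA ∥ CB]
   → B = (17, -3)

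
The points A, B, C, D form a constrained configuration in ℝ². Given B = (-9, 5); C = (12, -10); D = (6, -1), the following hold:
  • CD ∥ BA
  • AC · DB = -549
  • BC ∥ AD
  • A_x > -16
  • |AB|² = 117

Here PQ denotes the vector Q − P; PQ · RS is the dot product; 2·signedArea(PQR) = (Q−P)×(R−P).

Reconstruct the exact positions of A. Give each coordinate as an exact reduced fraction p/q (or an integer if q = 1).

1. A_x = -15  [BC ∥ AD ∩ CD ∥ BA]
2. A_y = 14  [BC ∥ AD ∩ CD ∥ BA]
   → A = (-15, 14)

A = (-15, 14)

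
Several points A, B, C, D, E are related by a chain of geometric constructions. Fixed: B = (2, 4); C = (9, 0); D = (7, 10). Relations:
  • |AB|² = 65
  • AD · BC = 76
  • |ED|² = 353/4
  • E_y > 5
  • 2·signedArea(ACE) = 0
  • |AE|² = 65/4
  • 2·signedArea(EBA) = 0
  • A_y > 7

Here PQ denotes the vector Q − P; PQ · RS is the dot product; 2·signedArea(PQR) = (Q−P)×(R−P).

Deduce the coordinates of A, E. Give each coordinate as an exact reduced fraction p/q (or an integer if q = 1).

1. A_x = -5  [line -7·x + 4·y + -67 = 0 ∩ |AB|² = 65]
2. A_y = 8  [line -7·x + 4·y + -67 = 0 ∩ |AB|² = 65]
   → A = (-5, 8)
3. E_x = -3/2  [line 8·x + 14·y + -72 = 0 ∩ |ED|² = 353/4]
4. E_y = 6  [line 8·x + 14·y + -72 = 0 ∩ |ED|² = 353/4]
   → E = (-3/2, 6)

A = (-5, 8)
E = (-3/2, 6)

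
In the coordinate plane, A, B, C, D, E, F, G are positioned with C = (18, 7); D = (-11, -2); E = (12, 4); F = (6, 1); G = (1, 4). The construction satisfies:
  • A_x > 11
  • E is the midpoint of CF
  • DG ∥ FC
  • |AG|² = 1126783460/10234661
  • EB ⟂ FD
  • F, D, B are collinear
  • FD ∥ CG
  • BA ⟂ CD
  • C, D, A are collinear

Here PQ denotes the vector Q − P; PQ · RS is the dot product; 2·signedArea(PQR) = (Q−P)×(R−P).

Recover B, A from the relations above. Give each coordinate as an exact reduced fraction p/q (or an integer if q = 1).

1. B_x = 3675/298  [F, D, B are collinear ∩ EB ⟂ FD]
2. B_y = 631/298  [F, D, B are collinear ∩ EB ⟂ FD]
   → B = (3675/298, 631/298)
3. A_x = 786351/68689  [C, D, A are collinear ∩ BA ⟂ CD]
4. A_y = 341152/68689  [C, D, A are collinear ∩ BA ⟂ CD]
   → A = (786351/68689, 341152/68689)

A = (786351/68689, 341152/68689)
B = (3675/298, 631/298)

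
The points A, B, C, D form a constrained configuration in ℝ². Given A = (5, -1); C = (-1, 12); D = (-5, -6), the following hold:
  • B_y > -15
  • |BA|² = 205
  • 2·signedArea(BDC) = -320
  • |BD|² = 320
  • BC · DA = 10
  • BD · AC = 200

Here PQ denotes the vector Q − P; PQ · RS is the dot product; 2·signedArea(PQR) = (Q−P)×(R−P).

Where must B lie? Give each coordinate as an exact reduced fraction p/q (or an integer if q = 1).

1. B_x = 11  [BD · AC = 200 ∩ 2·signedArea(BDC) = -320]
2. B_y = -14  [BD · AC = 200 ∩ 2·signedArea(BDC) = -320]
   → B = (11, -14)

B = (11, -14)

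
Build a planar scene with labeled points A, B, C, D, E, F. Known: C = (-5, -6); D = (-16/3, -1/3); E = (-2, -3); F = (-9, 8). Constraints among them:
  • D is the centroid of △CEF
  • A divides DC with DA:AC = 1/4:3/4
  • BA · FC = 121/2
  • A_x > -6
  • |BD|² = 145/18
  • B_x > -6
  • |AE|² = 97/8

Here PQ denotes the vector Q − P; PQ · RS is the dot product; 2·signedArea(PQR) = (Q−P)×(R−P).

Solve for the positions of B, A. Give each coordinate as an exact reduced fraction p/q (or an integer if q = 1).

1. A_x = -21/4  [A divides DC with DA:AC = 1/4:3/4]
2. A_y = -7/4  [A divides DC with DA:AC = 1/4:3/4]
   → A = (-21/4, -7/4)
3. B_x = -11/2  [line -4·x + 14·y + -57 = 0 ∩ |BD|² = 145/18]
4. B_y = 5/2  [line -4·x + 14·y + -57 = 0 ∩ |BD|² = 145/18]
   → B = (-11/2, 5/2)

A = (-21/4, -7/4)
B = (-11/2, 5/2)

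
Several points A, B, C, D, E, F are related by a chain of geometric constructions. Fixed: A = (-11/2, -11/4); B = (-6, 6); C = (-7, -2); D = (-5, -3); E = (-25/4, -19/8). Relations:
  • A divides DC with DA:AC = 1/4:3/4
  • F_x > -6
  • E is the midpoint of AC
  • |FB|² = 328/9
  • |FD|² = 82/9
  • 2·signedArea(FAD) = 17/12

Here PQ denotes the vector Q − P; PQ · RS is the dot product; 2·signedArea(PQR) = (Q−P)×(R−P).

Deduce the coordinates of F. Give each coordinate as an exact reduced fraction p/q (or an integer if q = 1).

1. F_x = -16/3  [line 1/4·x + 1/2·y + 4/3 = 0 ∩ |FB|² = 328/9]
2. F_y = 0  [line 1/4·x + 1/2·y + 4/3 = 0 ∩ |FB|² = 328/9]
   → F = (-16/3, 0)

F = (-16/3, 0)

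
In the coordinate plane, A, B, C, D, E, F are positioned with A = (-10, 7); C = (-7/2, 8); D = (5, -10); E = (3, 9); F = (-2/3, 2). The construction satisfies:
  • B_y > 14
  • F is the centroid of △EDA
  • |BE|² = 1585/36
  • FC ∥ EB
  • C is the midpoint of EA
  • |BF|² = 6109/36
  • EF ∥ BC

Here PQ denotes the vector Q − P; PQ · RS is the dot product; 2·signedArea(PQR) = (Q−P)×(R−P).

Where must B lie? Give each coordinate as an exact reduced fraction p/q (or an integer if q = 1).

B = (1/6, 15)

1. B_x = 1/6  [EF ∥ BC ∩ FC ∥ EB]
2. B_y = 15  [EF ∥ BC ∩ FC ∥ EB]
   → B = (1/6, 15)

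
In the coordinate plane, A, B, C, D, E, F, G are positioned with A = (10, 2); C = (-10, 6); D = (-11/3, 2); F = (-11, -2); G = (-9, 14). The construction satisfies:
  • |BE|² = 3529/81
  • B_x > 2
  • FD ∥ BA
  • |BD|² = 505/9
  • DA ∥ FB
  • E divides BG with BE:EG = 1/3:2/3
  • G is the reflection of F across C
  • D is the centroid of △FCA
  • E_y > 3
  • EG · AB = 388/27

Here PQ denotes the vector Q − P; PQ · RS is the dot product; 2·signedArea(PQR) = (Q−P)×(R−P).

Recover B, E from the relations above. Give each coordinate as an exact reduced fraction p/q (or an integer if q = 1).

1. B_x = 8/3  [FD ∥ BA ∩ DA ∥ FB]
2. B_y = -2  [FD ∥ BA ∩ DA ∥ FB]
   → B = (8/3, -2)
3. E_x = -11/9  [E divides BG with BE:EG = 1/3:2/3]
4. E_y = 10/3  [E divides BG with BE:EG = 1/3:2/3]
   → E = (-11/9, 10/3)

B = (8/3, -2)
E = (-11/9, 10/3)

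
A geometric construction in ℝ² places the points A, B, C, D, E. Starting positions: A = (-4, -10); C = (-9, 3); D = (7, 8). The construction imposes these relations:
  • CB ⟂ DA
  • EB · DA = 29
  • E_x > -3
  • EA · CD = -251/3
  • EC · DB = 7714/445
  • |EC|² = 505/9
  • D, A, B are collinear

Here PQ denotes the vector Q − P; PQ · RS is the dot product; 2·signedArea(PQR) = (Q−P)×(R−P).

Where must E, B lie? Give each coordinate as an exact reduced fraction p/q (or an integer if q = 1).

1. E_x = -2  [line -16·x + -5·y + -91/3 = 0 ∩ |EC|² = 505/9]
2. E_y = 1/3  [line -16·x + -5·y + -91/3 = 0 ∩ |EC|² = 505/9]
   → E = (-2, 1/3)
3. B_x = 189/445  [EB · DA = 29 ∩ D, A, B are collinear]
4. B_y = -1228/445  [EB · DA = 29 ∩ D, A, B are collinear]
   → B = (189/445, -1228/445)

B = (189/445, -1228/445)
E = (-2, 1/3)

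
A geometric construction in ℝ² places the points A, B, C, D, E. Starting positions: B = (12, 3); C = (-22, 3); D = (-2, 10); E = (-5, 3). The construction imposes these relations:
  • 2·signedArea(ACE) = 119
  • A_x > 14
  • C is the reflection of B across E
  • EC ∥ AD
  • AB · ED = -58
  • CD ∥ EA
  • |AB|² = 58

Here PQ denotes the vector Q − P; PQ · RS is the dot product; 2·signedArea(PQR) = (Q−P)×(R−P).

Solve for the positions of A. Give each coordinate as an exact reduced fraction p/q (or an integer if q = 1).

1. A_x = 15  [EC ∥ AD ∩ CD ∥ EA]
2. A_y = 10  [EC ∥ AD ∩ CD ∥ EA]
   → A = (15, 10)

A = (15, 10)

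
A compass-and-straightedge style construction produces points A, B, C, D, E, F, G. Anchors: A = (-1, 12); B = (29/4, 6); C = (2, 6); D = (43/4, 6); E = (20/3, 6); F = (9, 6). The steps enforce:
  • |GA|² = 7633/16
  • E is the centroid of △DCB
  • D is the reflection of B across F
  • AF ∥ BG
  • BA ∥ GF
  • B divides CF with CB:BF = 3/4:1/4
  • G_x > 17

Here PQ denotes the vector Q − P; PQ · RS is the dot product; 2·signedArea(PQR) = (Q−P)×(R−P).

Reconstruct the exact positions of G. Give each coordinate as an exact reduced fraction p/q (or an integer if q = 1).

G = (69/4, 0)

1. G_x = 69/4  [BA ∥ GF ∩ AF ∥ BG]
2. G_y = 0  [BA ∥ GF ∩ AF ∥ BG]
   → G = (69/4, 0)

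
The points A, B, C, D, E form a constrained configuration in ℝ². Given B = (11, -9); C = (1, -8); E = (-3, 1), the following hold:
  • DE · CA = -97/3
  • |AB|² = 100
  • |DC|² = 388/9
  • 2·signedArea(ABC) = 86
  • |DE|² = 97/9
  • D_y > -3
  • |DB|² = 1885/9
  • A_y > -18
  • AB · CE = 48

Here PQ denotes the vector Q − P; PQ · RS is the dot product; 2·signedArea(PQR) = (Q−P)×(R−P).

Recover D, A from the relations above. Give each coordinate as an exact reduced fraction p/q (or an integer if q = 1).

1. A_x = 5  [2·signedArea(ABC) = 86 ∩ AB · CE = 48]
2. A_y = -17  [2·signedArea(ABC) = 86 ∩ AB · CE = 48]
   → A = (5, -17)
3. D_x = -5/3  [line -4·x + 9·y + 34/3 = 0 ∩ |DE|² = 97/9]
4. D_y = -2  [line -4·x + 9·y + 34/3 = 0 ∩ |DE|² = 97/9]
   → D = (-5/3, -2)

A = (5, -17)
D = (-5/3, -2)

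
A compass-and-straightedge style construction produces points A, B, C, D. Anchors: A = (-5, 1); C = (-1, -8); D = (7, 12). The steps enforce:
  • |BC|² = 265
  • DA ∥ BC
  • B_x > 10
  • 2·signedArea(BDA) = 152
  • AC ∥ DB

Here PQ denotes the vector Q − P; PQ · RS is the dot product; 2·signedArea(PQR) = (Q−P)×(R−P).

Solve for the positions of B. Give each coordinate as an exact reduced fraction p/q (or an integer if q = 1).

1. B_x = 11  [DA ∥ BC ∩ AC ∥ DB]
2. B_y = 3  [DA ∥ BC ∩ AC ∥ DB]
   → B = (11, 3)

B = (11, 3)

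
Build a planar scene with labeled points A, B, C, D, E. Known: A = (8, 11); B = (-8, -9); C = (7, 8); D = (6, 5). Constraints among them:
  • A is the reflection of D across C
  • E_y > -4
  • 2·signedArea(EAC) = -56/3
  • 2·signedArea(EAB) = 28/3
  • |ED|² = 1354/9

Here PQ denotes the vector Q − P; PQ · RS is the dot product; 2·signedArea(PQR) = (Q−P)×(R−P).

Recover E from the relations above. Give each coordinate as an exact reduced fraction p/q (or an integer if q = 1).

E = (-3, -10/3)

1. E_x = -3  [2·signedArea(EAB) = 28/3 ∩ 2·signedArea(EAC) = -56/3]
2. E_y = -10/3  [2·signedArea(EAB) = 28/3 ∩ 2·signedArea(EAC) = -56/3]
   → E = (-3, -10/3)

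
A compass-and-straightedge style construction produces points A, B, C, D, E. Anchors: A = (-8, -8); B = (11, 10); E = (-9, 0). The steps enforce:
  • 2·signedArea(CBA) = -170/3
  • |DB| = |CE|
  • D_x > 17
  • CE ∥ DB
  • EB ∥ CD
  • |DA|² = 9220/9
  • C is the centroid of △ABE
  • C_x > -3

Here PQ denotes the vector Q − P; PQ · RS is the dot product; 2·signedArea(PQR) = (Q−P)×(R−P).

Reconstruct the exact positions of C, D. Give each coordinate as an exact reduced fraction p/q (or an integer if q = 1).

1. C_x = -2  [C is the centroid of △ABE]
2. C_y = 2/3  [C is the centroid of △ABE]
   → C = (-2, 2/3)
3. D_x = 18  [CE ∥ DB ∩ EB ∥ CD]
4. D_y = 32/3  [CE ∥ DB ∩ EB ∥ CD]
   → D = (18, 32/3)

C = (-2, 2/3)
D = (18, 32/3)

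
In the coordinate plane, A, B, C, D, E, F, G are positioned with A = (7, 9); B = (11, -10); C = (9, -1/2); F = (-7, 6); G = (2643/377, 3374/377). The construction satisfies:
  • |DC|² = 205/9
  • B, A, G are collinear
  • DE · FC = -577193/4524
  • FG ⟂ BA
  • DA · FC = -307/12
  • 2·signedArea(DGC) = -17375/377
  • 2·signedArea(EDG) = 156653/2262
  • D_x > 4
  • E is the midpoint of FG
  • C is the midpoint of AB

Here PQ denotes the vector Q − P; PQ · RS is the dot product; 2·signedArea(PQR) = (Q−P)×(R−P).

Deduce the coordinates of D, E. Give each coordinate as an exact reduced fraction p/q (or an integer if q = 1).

D = (13/3, -3/2)
E = (2/377, 2818/377)

1. D_x = 13/3  [DA · FC = -307/12 ∩ 2·signedArea(DGC) = -17375/377]
2. D_y = -3/2  [DA · FC = -307/12 ∩ 2·signedArea(DGC) = -17375/377]
   → D = (13/3, -3/2)
3. E_x = 2/377  [DE · FC = -577193/4524 ∩ E is the midpoint of FG]
4. E_y = 2818/377  [DE · FC = -577193/4524 ∩ E is the midpoint of FG]
   → E = (2/377, 2818/377)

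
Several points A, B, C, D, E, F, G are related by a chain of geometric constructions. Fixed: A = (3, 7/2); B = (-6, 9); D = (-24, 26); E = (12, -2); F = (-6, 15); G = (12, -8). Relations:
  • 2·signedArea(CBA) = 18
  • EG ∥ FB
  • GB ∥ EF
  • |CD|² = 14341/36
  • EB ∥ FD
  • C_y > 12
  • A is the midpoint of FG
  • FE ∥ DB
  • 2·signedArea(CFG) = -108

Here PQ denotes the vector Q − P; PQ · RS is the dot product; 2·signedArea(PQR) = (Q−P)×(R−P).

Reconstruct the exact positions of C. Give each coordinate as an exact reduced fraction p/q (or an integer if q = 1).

1. C_x = -9  [2·signedArea(CFG) = -108 ∩ 2·signedArea(CBA) = 18]
2. C_y = 77/6  [2·signedArea(CFG) = -108 ∩ 2·signedArea(CBA) = 18]
   → C = (-9, 77/6)

C = (-9, 77/6)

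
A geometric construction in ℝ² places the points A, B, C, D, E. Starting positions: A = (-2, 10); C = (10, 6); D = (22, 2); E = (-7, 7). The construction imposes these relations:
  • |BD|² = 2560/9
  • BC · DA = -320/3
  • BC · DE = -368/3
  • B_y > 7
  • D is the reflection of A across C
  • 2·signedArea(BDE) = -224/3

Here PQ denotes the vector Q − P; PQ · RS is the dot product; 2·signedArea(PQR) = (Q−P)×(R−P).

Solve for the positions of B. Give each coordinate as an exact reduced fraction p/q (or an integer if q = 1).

B = (6, 22/3)

1. B_x = 6  [BC · DE = -368/3 ∩ BC · DA = -320/3]
2. B_y = 22/3  [BC · DE = -368/3 ∩ BC · DA = -320/3]
   → B = (6, 22/3)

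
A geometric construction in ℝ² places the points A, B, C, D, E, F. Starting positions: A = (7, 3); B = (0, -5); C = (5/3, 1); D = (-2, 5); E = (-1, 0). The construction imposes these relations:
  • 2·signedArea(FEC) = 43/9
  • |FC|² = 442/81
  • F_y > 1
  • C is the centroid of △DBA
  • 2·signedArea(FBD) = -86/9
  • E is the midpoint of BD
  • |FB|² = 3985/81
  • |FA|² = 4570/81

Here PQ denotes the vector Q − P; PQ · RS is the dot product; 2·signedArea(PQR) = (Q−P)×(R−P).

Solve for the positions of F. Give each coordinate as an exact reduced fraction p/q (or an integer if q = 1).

1. F_x = -4/9  [2·signedArea(FBD) = -86/9 ∩ 2·signedArea(FEC) = 43/9]
2. F_y = 2  [2·signedArea(FBD) = -86/9 ∩ 2·signedArea(FEC) = 43/9]
   → F = (-4/9, 2)

F = (-4/9, 2)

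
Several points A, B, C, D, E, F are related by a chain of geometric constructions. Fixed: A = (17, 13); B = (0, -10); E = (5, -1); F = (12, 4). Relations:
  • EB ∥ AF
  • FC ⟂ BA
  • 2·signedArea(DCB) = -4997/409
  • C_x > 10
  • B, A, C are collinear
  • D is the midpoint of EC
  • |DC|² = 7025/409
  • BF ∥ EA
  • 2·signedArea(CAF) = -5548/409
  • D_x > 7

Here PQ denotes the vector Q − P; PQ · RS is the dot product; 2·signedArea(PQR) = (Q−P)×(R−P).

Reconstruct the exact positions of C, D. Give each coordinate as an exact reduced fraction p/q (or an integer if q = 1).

C = (4471/409, 1959/409)
D = (3258/409, 775/409)

1. C_x = 4471/409  [B, A, C are collinear ∩ FC ⟂ BA]
2. C_y = 1959/409  [B, A, C are collinear ∩ FC ⟂ BA]
   → C = (4471/409, 1959/409)
3. D_x = 3258/409  [D is the midpoint of EC]
4. D_y = 775/409  [D is the midpoint of EC]
   → D = (3258/409, 775/409)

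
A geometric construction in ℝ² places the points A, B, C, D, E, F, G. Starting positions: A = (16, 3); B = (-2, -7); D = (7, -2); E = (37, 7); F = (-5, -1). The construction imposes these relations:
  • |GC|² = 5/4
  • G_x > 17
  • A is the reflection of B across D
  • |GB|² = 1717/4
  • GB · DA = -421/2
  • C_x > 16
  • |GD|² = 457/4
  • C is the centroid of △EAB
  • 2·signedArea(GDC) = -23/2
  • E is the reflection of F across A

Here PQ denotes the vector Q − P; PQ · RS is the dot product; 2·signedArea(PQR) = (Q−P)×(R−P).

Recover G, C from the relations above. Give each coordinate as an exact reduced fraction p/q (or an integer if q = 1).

1. G_x = 35/2  [line -9·x + -5·y + 315/2 = 0 ∩ |GB|² = 1717/4]
2. G_y = 0  [line -9·x + -5·y + 315/2 = 0 ∩ |GB|² = 1717/4]
   → G = (35/2, 0)
3. C_x = 17  [2·signedArea(GDC) = -23/2 ∩ C is the centroid of △EAB]
4. C_y = 1  [2·signedArea(GDC) = -23/2 ∩ C is the centroid of △EAB]
   → C = (17, 1)

C = (17, 1)
G = (35/2, 0)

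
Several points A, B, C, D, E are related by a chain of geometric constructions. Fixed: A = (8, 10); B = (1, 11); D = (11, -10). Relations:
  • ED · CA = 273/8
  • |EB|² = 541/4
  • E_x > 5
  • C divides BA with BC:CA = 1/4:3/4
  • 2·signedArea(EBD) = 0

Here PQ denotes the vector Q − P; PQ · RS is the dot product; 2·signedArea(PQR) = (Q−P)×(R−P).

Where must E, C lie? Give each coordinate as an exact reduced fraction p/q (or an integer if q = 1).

C = (11/4, 43/4)
E = (6, 1/2)

1. E_x = 6  [line 21·x + 10·y + -131 = 0 ∩ |EB|² = 541/4]
2. E_y = 1/2  [line 21·x + 10·y + -131 = 0 ∩ |EB|² = 541/4]
   → E = (6, 1/2)
3. C_x = 11/4  [C divides BA with BC:CA = 1/4:3/4]
4. C_y = 43/4  [C divides BA with BC:CA = 1/4:3/4]
   → C = (11/4, 43/4)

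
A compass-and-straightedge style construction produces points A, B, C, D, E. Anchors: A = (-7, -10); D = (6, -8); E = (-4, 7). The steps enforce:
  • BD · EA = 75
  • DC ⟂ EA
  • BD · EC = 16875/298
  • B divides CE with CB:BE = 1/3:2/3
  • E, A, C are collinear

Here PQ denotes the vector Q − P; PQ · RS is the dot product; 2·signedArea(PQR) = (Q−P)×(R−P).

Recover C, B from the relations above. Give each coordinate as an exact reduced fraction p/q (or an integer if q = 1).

1. C_x = -1867/298  [E, A, C are collinear ∩ DC ⟂ EA]
2. C_y = -1739/298  [E, A, C are collinear ∩ DC ⟂ EA]
   → C = (-1867/298, -1739/298)
3. B_x = -821/149  [B divides CE with CB:BE = 1/3:2/3]
4. B_y = -232/149  [B divides CE with CB:BE = 1/3:2/3]
   → B = (-821/149, -232/149)

B = (-821/149, -232/149)
C = (-1867/298, -1739/298)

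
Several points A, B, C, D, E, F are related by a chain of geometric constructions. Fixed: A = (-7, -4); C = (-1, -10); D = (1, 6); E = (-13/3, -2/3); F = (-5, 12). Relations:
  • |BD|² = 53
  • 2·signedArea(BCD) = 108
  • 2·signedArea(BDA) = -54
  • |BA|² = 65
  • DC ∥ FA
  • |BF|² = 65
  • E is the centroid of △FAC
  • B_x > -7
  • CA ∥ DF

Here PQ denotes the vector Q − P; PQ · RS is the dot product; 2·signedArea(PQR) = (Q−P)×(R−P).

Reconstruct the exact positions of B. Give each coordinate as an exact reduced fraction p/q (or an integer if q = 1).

B = (-6, 4)

1. B_x = -6  [2·signedArea(BCD) = 108 ∩ 2·signedArea(BDA) = -54]
2. B_y = 4  [2·signedArea(BCD) = 108 ∩ 2·signedArea(BDA) = -54]
   → B = (-6, 4)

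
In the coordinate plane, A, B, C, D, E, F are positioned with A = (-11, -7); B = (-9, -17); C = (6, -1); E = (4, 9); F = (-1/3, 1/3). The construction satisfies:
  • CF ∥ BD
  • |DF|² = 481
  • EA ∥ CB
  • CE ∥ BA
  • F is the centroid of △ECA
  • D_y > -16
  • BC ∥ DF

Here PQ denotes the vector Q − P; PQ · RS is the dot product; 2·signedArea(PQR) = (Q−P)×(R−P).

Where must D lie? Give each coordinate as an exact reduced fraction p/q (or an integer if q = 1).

1. D_x = -46/3  [BC ∥ DF ∩ CF ∥ BD]
2. D_y = -47/3  [BC ∥ DF ∩ CF ∥ BD]
   → D = (-46/3, -47/3)

D = (-46/3, -47/3)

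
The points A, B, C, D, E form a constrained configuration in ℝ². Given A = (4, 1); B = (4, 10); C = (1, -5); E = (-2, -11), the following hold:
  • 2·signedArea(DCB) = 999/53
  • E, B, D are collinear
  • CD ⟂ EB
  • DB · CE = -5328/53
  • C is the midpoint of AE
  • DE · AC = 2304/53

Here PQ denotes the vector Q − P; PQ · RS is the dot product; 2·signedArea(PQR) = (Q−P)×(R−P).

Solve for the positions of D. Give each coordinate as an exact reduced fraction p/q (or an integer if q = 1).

D = (-10/53, -247/53)

1. D_x = -10/53  [E, B, D are collinear ∩ CD ⟂ EB]
2. D_y = -247/53  [E, B, D are collinear ∩ CD ⟂ EB]
   → D = (-10/53, -247/53)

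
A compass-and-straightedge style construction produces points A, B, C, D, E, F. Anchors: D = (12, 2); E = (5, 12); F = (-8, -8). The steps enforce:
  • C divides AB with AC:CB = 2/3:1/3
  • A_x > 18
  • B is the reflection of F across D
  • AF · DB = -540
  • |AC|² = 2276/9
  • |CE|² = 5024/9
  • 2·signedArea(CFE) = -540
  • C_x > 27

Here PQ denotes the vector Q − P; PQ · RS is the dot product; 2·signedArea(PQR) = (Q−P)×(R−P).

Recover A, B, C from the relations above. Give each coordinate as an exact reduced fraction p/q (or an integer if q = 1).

A = (19, -8)
B = (32, 12)
C = (83/3, 16/3)

1. B_x = 32  [B is the reflection of F across D]
2. B_y = 12  [B is the reflection of F across D]
   → B = (32, 12)
3. C_x = 83/3  [line -20·x + 13·y + 484 = 0 ∩ |CE|² = 5024/9]
4. C_y = 16/3  [line -20·x + 13·y + 484 = 0 ∩ |CE|² = 5024/9]
   → C = (83/3, 16/3)
5. A_x = 19  [AF · DB = -540 ∩ C divides AB with AC:CB = 2/3:1/3]
6. A_y = -8  [AF · DB = -540 ∩ C divides AB with AC:CB = 2/3:1/3]
   → A = (19, -8)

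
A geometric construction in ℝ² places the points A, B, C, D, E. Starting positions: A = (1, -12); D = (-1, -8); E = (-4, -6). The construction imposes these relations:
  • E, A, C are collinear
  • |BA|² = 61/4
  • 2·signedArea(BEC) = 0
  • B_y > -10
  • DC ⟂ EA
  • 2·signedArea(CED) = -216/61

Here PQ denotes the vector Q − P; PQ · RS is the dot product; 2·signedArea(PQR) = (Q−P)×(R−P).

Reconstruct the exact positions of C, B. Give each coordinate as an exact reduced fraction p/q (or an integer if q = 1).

1. C_x = -109/61  [E, A, C are collinear ∩ DC ⟂ EA]
2. C_y = -528/61  [E, A, C are collinear ∩ DC ⟂ EA]
   → C = (-109/61, -528/61)
3. B_x = -3/2  [line 162/61·x + 135/61·y + 1458/61 = 0 ∩ |BA|² = 61/4]
4. B_y = -9  [line 162/61·x + 135/61·y + 1458/61 = 0 ∩ |BA|² = 61/4]
   → B = (-3/2, -9)

B = (-3/2, -9)
C = (-109/61, -528/61)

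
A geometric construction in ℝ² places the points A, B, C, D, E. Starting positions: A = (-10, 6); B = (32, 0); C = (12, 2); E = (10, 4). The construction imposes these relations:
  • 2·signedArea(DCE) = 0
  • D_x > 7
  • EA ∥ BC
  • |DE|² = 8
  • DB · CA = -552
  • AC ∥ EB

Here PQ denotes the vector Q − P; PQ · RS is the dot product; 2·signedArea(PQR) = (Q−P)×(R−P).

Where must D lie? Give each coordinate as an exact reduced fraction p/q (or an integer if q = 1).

1. D_x = 8  [2·signedArea(DCE) = 0 ∩ DB · CA = -552]
2. D_y = 6  [2·signedArea(DCE) = 0 ∩ DB · CA = -552]
   → D = (8, 6)

D = (8, 6)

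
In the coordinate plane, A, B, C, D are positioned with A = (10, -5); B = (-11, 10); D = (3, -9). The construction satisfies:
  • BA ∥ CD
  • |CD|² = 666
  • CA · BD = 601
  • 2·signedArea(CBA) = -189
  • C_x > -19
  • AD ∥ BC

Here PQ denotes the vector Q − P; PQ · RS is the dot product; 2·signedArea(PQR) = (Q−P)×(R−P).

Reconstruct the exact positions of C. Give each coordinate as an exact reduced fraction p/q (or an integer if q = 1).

1. C_x = -18  [BA ∥ CD ∩ AD ∥ BC]
2. C_y = 6  [BA ∥ CD ∩ AD ∥ BC]
   → C = (-18, 6)

C = (-18, 6)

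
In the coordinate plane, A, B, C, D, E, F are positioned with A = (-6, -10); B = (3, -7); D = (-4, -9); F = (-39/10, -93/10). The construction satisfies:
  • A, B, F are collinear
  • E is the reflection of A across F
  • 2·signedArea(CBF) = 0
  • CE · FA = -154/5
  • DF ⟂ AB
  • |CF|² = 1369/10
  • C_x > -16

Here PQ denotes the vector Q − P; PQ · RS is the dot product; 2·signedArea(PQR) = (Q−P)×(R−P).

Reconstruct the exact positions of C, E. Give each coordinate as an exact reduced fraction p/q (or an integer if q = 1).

C = (-15, -13)
E = (-9/5, -43/5)

1. E_x = -9/5  [E is the reflection of A across F]
2. E_y = -43/5  [E is the reflection of A across F]
   → E = (-9/5, -43/5)
3. C_x = -15  [2·signedArea(CBF) = 0 ∩ CE · FA = -154/5]
4. C_y = -13  [2·signedArea(CBF) = 0 ∩ CE · FA = -154/5]
   → C = (-15, -13)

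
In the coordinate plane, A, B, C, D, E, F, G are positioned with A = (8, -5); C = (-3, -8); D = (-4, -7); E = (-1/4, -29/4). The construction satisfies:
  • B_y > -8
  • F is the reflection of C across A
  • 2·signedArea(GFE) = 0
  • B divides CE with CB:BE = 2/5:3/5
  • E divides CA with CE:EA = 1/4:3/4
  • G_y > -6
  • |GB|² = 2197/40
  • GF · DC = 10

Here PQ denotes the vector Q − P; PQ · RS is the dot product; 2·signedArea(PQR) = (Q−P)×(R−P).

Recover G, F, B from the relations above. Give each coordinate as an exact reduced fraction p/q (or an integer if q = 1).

1. F_x = 19  [F is the reflection of C across A]
2. F_y = -2  [F is the reflection of C across A]
   → F = (19, -2)
3. B_x = -19/10  [B divides CE with CB:BE = 2/5:3/5]
4. B_y = -77/10  [B divides CE with CB:BE = 2/5:3/5]
   → B = (-19/10, -77/10)
5. G_x = 21/4  [2·signedArea(GFE) = 0 ∩ GF · DC = 10]
6. G_y = -23/4  [2·signedArea(GFE) = 0 ∩ GF · DC = 10]
   → G = (21/4, -23/4)

B = (-19/10, -77/10)
F = (19, -2)
G = (21/4, -23/4)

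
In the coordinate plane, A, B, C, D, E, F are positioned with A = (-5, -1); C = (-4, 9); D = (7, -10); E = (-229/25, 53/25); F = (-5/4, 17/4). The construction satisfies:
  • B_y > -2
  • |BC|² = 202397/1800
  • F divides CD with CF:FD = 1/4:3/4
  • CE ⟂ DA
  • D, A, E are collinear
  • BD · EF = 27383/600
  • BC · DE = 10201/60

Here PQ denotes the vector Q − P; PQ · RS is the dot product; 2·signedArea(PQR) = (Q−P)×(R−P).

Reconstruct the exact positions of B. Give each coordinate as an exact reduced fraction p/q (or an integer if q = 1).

1. B_x = -341/300  [BD · EF = 27383/600 ∩ BC · DE = 10201/60]
2. B_y = -121/100  [BD · EF = 27383/600 ∩ BC · DE = 10201/60]
   → B = (-341/300, -121/100)

B = (-341/300, -121/100)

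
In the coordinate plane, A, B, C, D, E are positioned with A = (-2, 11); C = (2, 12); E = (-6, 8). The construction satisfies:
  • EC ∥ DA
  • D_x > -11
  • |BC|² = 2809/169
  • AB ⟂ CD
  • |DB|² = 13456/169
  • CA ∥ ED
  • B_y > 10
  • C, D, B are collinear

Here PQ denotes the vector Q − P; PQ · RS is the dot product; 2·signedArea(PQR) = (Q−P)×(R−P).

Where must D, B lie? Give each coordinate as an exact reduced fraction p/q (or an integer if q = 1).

1. D_x = -10  [EC ∥ DA ∩ CA ∥ ED]
2. D_y = 7  [EC ∥ DA ∩ CA ∥ ED]
   → D = (-10, 7)
3. B_x = -298/169  [C, D, B are collinear ∩ AB ⟂ CD]
4. B_y = 1763/169  [C, D, B are collinear ∩ AB ⟂ CD]
   → B = (-298/169, 1763/169)

B = (-298/169, 1763/169)
D = (-10, 7)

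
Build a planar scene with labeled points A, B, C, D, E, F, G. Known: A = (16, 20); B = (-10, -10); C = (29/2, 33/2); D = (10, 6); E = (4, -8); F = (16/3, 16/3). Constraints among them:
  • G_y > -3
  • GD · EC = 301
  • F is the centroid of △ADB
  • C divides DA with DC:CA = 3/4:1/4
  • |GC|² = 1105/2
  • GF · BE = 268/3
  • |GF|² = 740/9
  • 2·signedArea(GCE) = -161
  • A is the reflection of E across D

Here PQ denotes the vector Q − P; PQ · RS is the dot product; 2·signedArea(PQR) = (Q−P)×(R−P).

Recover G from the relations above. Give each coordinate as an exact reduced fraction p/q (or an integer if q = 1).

1. G_x = 0  [GD · EC = 301 ∩ GF · BE = 268/3]
2. G_y = -2  [GD · EC = 301 ∩ GF · BE = 268/3]
   → G = (0, -2)

G = (0, -2)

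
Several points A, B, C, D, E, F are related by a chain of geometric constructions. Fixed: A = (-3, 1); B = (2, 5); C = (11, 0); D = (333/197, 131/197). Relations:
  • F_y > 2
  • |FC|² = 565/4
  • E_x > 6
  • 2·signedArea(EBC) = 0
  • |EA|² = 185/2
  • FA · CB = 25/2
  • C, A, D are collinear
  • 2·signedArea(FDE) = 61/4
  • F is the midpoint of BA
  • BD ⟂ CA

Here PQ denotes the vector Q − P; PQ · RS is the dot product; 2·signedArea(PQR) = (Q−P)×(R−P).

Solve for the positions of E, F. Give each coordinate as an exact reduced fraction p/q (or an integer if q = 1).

1. E_x = 13/2  [line 5·x + 9·y + -55 = 0 ∩ |EA|² = 185/2]
2. E_y = 5/2  [line 5·x + 9·y + -55 = 0 ∩ |EA|² = 185/2]
   → E = (13/2, 5/2)
3. F_x = -1/2  [F is the midpoint of BA]
4. F_y = 3  [F is the midpoint of BA]
   → F = (-1/2, 3)

E = (13/2, 5/2)
F = (-1/2, 3)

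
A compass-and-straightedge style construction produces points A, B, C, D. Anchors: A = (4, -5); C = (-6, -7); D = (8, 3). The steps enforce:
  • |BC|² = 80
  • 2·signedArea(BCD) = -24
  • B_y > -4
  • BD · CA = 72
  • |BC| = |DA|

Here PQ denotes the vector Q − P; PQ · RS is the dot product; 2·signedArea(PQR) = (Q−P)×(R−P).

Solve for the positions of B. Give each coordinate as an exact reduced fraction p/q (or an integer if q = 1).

B = (2, -3)

1. B_x = 2  [BD · CA = 72 ∩ 2·signedArea(BCD) = -24]
2. B_y = -3  [BD · CA = 72 ∩ 2·signedArea(BCD) = -24]
   → B = (2, -3)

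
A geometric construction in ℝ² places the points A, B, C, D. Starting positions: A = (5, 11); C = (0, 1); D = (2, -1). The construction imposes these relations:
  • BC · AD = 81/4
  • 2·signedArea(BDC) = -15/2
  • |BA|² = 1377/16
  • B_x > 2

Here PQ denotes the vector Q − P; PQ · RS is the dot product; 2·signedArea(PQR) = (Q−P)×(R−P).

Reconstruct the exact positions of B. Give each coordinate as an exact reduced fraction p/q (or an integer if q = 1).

B = (11/4, 2)

1. B_x = 11/4  [2·signedArea(BDC) = -15/2 ∩ BC · AD = 81/4]
2. B_y = 2  [2·signedArea(BDC) = -15/2 ∩ BC · AD = 81/4]
   → B = (11/4, 2)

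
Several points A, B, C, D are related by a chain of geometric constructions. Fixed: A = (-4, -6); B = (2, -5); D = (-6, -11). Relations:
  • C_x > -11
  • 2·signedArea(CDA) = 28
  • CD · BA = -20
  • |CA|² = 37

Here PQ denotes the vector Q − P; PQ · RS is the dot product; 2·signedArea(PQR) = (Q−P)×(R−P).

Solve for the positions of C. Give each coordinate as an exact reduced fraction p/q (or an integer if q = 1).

1. C_x = -10  [2·signedArea(CDA) = 28 ∩ CD · BA = -20]
2. C_y = -7  [2·signedArea(CDA) = 28 ∩ CD · BA = -20]
   → C = (-10, -7)

C = (-10, -7)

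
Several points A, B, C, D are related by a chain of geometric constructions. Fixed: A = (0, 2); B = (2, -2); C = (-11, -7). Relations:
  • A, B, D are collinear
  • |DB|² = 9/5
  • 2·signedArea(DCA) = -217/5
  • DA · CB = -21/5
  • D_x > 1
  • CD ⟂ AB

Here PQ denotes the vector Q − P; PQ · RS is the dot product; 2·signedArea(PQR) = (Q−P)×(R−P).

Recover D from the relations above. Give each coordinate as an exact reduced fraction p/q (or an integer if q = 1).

D = (7/5, -4/5)

1. D_x = 7/5  [A, B, D are collinear ∩ CD ⟂ AB]
2. D_y = -4/5  [A, B, D are collinear ∩ CD ⟂ AB]
   → D = (7/5, -4/5)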